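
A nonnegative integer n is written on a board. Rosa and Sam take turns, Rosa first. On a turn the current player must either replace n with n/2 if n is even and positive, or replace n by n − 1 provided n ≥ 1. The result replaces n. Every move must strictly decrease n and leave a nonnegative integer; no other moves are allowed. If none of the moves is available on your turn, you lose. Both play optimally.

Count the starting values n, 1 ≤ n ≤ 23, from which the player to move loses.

11

Build the W/L table. Terminal = L. A non-terminal position is W if it has a move to some L; otherwise it is L.
n=0: no move → L
n=1: reaches L-position 0 → W
n=2: only reaches 1(W), which is W → L
n=3: reaches L-position 2 → W
n=4: reaches L-position 2 → W
n=5: only reaches 4(W), which is W → L
n=6: reaches L-position 5 → W
n=7: only reaches 6(W), which is W → L
n=8: reaches L-position 7 → W
n=9: only reaches 8(W), which is W → L
n=10: reaches L-position 5 → W
n=11: only reaches 10(W), which is W → L
n=12: reaches L-position 11 → W
n=13: only reaches 12(W), which is W → L
n=14: reaches L-position 7 → W
n=15: only reaches 14(W), which is W → L
n=16: reaches L-position 15 → W
n=17: only reaches 16(W), which is W → L
n=18: reaches L-position 9 → W
n=19: only reaches 18(W), which is W → L
n=20: reaches L-position 19 → W
n=21: only reaches 20(W), which is W → L
n=22: reaches L-position 11 → W
n=23: only reaches 22(W), which is W → L
L entries with 1 ≤ n ≤ 23 (n=0 is outside the asked range and is not counted): n = 2, 5, 7, 9, 11, 13, 15, 17, 19, 21, 23; that makes 11.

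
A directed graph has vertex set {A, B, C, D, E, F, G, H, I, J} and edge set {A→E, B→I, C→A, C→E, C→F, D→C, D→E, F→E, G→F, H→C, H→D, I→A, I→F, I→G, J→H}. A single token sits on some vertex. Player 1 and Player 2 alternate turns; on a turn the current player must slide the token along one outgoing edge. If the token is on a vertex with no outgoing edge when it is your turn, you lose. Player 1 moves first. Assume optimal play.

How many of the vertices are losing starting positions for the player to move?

Classify positions by backward induction: terminal positions (no move available) are L. From any other position, the mover wins iff some move reaches an L.
Every edge goes from a vertex to one that appears earlier in the order E, F, G, A, I, C, D, H, J, B, so processing vertices in that order labels each vertex after all of its successors.
E: no outgoing edge → L
F: can move to E, which is L ⇒ W
G: the only move is to F(W), a W ⇒ L
A: can move to E, which is L ⇒ W
I: can move to G, which is L ⇒ W
C: can move to E, which is L ⇒ W
D: can move to E, which is L ⇒ W
H: moves to D(W), C(W); every one is W ⇒ L
J: can move to H, which is L ⇒ W
B: the only move is to I(W), a W ⇒ L
The L vertices are B, E, G, H; that is 4 in all.

4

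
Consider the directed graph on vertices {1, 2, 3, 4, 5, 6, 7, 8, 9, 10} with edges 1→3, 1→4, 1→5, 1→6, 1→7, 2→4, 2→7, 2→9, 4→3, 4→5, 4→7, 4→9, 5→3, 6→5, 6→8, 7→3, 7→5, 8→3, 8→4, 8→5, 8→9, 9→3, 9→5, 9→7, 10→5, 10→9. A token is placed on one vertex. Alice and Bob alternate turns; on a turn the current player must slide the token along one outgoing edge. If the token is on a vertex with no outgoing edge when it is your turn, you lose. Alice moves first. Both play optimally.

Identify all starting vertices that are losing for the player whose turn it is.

Build the W/L table. Terminal = L. A non-terminal position is W if it has a move to some L; otherwise it is L.
Every edge goes from a vertex to one that appears earlier in the order 3, 5, 7, 9, 10, 4, 8, 6, 2, 1, so processing vertices in that order labels each vertex after all of its successors.
3: no outgoing edge → L
5: W (go to 3, an L position)
7: W (go to 3, an L position)
9: W (go to 3, an L position)
10: L (options 9(W), 5(W) are all W)
4: W (go to 3, an L position)
8: W (go to 3, an L position)
6: L (options 8(W), 5(W) are all W)
2: L (options 4(W), 9(W), 7(W) are all W)
1: W (go to 6, an L position)
The losing starting vertices are exactly the entries labelled L in this table (4 of them).

2, 3, 6, 10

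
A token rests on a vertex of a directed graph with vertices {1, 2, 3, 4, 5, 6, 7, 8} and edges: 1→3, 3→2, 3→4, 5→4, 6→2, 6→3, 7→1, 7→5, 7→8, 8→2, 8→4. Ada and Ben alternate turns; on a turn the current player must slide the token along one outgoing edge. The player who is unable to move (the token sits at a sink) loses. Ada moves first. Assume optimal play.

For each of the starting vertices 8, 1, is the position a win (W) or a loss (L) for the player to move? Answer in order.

Compute win/loss labels from the base case upward. A position with no move is L. Any other position is W if it can reach an L in one move, else L.
Every edge goes from a vertex to one that appears earlier in the order 2, 4, 3, 5, 1, 8, 7, 6, so processing vertices in that order labels each vertex after all of its successors.
2: no outgoing edge → L
4: no outgoing edge → L
3: W (go to 4, an L position)
5: W (go to 4, an L position)
1: L (sole option 3(W) is W)
8: W (go to 4, an L position)
7: W (go to 1, an L position)
6: W (go to 2, an L position)

8: W, 1: L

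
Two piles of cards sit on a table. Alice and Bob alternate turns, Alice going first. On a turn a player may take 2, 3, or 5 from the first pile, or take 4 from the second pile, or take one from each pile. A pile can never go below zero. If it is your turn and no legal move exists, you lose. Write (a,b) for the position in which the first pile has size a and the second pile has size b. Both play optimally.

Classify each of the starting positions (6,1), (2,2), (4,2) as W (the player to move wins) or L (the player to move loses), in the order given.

Work bottom-up. With no move the player to move loses. Otherwise the position is W if at least one move leads to an L position for the opponent, and L if every move leads to a W.
No move ever increases a pile, so every position that can arise here has a ≤ 6 and b ≤ 2; it is enough to label the cells with 0 ≤ a ≤ 6 and 0 ≤ b ≤ 2.
Every move lowers a or b (never raises either), so fill the grid row by row in increasing a, and left to right within a row: each cell's successors are then already labelled.
      b=0  b=1  b=2
a=0:    L    L    L
a=1:    L    W    W
a=2:    W    W    W
a=3:    W    W    W
a=4:    W    L    L
a=5:    W    W    W
a=6:    W    W    W
Cells with no legal move (terminal, hence L): (0,0), (0,1), (0,2), (1,0).
The remaining L cells, each justified by listing all of its moves:
(4,1): only reaches (2,1)(W), (1,1)(W), (3,0)(W), all W → L
(4,2): only reaches (2,2)(W), (1,2)(W), (3,1)(W), all W → L
Every other cell has at least one move into one of the L cells above, so it is W.
(6,1): the move to (4,1) reaches an L cell, so W
(2,2): the move to (0,2) reaches an L cell, so W
(4,2): one of the L cells justified above, so L

(6,1): W, (2,2): W, (4,2): L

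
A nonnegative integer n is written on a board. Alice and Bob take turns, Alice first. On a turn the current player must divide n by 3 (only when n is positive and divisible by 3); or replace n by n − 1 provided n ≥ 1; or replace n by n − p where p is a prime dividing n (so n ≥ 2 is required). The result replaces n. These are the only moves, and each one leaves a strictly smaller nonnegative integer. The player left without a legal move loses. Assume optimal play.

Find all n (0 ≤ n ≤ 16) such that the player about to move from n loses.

Build the W/L table. Terminal = L. A non-terminal position is W if it has a move to some L; otherwise it is L.
n=0: no move → L
n=1: →0(L), so W
n=2: →0(L), so W
n=3: →0(L), so W
n=4: →2(W), 3(W) — all W, so L
n=5: →0(L), so W
n=6: →4(L), so W
n=7: →0(L), so W
n=8: →6(W), 7(W) — all W, so L
n=9: →8(L), so W
n=10: →8(L), so W
n=11: →0(L), so W
n=12: →4(L), so W
n=13: →0(L), so W
n=14: →7(W), 12(W), 13(W) — all W, so L
n=15: →14(L), so W
n=16: →14(L), so W
The losing starting values of n are exactly the entries labelled L in this table (4 of them).

0, 4, 8, 14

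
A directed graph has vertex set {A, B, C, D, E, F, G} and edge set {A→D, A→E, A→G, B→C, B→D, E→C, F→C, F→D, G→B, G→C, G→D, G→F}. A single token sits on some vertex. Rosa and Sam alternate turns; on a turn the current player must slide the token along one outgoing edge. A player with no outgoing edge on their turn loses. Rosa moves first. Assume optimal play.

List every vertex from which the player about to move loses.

C, D

Positions with no move are L. A position that does have a move is losing for the player to move precisely when every available move leads to a winning position for the opponent. Fill in the labels:
Every edge goes from a vertex to one that appears earlier in the order C, D, F, E, B, G, A, so processing vertices in that order labels each vertex after all of its successors.
C: no outgoing edge → L
D: no outgoing edge → L
F: W (go to D, an L position)
E: W (go to C, an L position)
B: W (go to D, an L position)
G: W (go to D, an L position)
A: W (go to D, an L position)
Reading off the rows marked L gives the requested list; there are 2 such vertices.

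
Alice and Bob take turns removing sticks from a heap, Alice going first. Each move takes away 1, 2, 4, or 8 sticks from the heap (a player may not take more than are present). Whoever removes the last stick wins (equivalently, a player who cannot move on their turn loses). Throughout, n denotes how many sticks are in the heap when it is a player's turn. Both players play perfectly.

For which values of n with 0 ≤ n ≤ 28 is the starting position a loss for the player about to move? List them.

0, 3, 6, 9, 12, 15, 18, 21, 24, 27

Compute win/loss labels from the base case upward. A position with no move is L. Any other position is W if it can reach an L in one move, else L.
n=0: no move → L
n=1: can move to 0, which is L ⇒ W
n=2: can move to 0, which is L ⇒ W
n=3: moves to 2(W), 1(W); every one is W ⇒ L
n=4: can move to 3, which is L ⇒ W
n=5: can move to 3, which is L ⇒ W
n=6: moves to 5(W), 4(W), 2(W); every one is W ⇒ L
n=7: can move to 6, which is L ⇒ W
n=8: can move to 6, which is L ⇒ W
n=9: moves to 8(W), 7(W), 5(W), 1(W); every one is W ⇒ L
n=10: can move to 9, which is L ⇒ W
n=11: can move to 9, which is L ⇒ W
n=12: moves to 11(W), 10(W), 8(W), 4(W); every one is W ⇒ L
n=13: can move to 12, which is L ⇒ W
n=14: can move to 12, which is L ⇒ W
n=15: moves to 14(W), 13(W), 11(W), 7(W); every one is W ⇒ L
n=16: can move to 15, which is L ⇒ W
n=17: can move to 15, which is L ⇒ W
n=18: moves to 17(W), 16(W), 14(W), 10(W); every one is W ⇒ L
n=19: can move to 18, which is L ⇒ W
n=20: can move to 18, which is L ⇒ W
n=21: moves to 20(W), 19(W), 17(W), 13(W); every one is W ⇒ L
n=22: can move to 21, which is L ⇒ W
n=23: can move to 21, which is L ⇒ W
n=24: moves to 23(W), 22(W), 20(W), 16(W); every one is W ⇒ L
n=25: can move to 24, which is L ⇒ W
n=26: can move to 24, which is L ⇒ W
n=27: moves to 26(W), 25(W), 23(W), 19(W); every one is W ⇒ L
n=28: can move to 27, which is L ⇒ W
Reading off the rows marked L gives the requested list; there are 10 such values of n.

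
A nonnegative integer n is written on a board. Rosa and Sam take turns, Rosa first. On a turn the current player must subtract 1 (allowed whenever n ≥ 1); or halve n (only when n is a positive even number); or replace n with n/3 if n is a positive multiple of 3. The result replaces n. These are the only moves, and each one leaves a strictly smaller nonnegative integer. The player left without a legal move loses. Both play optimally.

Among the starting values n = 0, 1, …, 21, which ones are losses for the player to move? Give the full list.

0, 2, 5, 7, 9, 11, 13, 16, 19

Use the standard recursion: the mover loses at a terminal position; elsewhere, the mover wins exactly when some move hands the opponent an L position.
n=0: no move → L
n=1: reaches L-position 0 → W
n=2: only reaches 1(W), which is W → L
n=3: reaches L-position 2 → W
n=4: reaches L-position 2 → W
n=5: only reaches 4(W), which is W → L
n=6: reaches L-position 2 → W
n=7: only reaches 6(W), which is W → L
n=8: reaches L-position 7 → W
n=9: only reaches 3(W), 8(W), all W → L
n=10: reaches L-position 5 → W
n=11: only reaches 10(W), which is W → L
n=12: reaches L-position 11 → W
n=13: only reaches 12(W), which is W → L
n=14: reaches L-position 7 → W
n=15: reaches L-position 5 → W
n=16: only reaches 8(W), 15(W), all W → L
n=17: reaches L-position 16 → W
n=18: reaches L-position 9 → W
n=19: only reaches 18(W), which is W → L
n=20: reaches L-position 19 → W
n=21: reaches L-position 7 → W
The losing starting values of n are exactly the entries labelled L in this table (9 of them).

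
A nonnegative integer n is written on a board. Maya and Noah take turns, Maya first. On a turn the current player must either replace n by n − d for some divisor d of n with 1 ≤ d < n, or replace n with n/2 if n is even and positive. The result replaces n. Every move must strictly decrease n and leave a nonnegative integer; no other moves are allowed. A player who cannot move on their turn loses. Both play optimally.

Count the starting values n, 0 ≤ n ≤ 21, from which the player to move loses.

12

Build the W/L table. Terminal = L. A non-terminal position is W if it has a move to some L; otherwise it is L.
n=0: no move → L
n=1: no move → L
n=2: →1(L), so W
n=3: →2(W) only, which is W, so L
n=4: →3(L), so W
n=5: →4(W) only, which is W, so L
n=6: →3(L), so W
n=7: →6(W) only, which is W, so L
n=8: →7(L), so W
n=9: →6(W), 8(W) — all W, so L
n=10: →5(L), so W
n=11: →10(W) only, which is W, so L
n=12: →9(L), so W
n=13: →12(W) only, which is W, so L
n=14: →7(L), so W
n=15: →10(W), 12(W), 14(W) — all W, so L
n=16: →15(L), so W
n=17: →16(W) only, which is W, so L
n=18: →9(L), so W
n=19: →18(W) only, which is W, so L
n=20: →15(L), so W
n=21: →14(W), 18(W), 20(W) — all W, so L
L entries with 0 ≤ n ≤ 21: n = 0, 1, 3, 5, 7, 9, 11, 13, 15, 17, 19, 21; that makes 12.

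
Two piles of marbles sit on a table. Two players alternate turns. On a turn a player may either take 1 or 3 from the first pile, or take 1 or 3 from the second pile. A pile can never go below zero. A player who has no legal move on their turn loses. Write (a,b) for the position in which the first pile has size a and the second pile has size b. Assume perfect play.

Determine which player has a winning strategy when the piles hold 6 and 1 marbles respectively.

Label each position W (a win for the player to move) or L (a loss). A position with no legal move is L; any other position is W exactly when some move reaches an L, and L when every move reaches a W.
No move ever increases a pile, so every position that can arise here has a ≤ 6 and b ≤ 1; it is enough to label the cells with 0 ≤ a ≤ 6 and 0 ≤ b ≤ 1.
Every move lowers a or b (never raises either), so fill the grid row by row in increasing a, and left to right within a row: each cell's successors are then already labelled.
      b=0  b=1
a=0:    L    W
a=1:    W    L
a=2:    L    W
a=3:    W    L
a=4:    L    W
a=5:    W    L
a=6:    L    W
Cells with no legal move (terminal, hence L): (0,0).
The remaining L cells, each justified by listing all of its moves:
(1,1): L (options (0,1)(W), (1,0)(W) are all W)
(2,0): L (sole option (1,0)(W) is W)
(3,1): L (options (2,1)(W), (0,1)(W), (3,0)(W) are all W)
(4,0): L (options (3,0)(W), (1,0)(W) are all W)
(5,1): L (options (4,1)(W), (2,1)(W), (5,0)(W) are all W)
(6,0): L (options (5,0)(W), (3,0)(W) are all W)
Every other cell has at least one move into one of the L cells above, so it is W.
From (6,1) the player to move can move to (5,1), reaching an L position.

The first player wins.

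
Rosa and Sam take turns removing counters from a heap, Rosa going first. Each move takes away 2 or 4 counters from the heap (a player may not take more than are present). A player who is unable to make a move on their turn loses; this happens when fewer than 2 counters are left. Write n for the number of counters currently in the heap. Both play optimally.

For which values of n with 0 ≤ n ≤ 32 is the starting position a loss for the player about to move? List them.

Work bottom-up. With no move the player to move loses. Otherwise the position is W if at least one move leads to an L position for the opponent, and L if every move leads to a W.
n=0: no move → L
n=1: no move → L
n=2: W (go to 0, an L position)
n=3: W (go to 1, an L position)
n=4: W (go to 0, an L position)
n=5: W (go to 1, an L position)
n=6: L (options 4(W), 2(W) are all W)
n=7: L (options 5(W), 3(W) are all W)
n=8: W (go to 6, an L position)
n=9: W (go to 7, an L position)
n=10: W (go to 6, an L position)
n=11: W (go to 7, an L position)
n=12: L (options 10(W), 8(W) are all W)
n=13: L (options 11(W), 9(W) are all W)
n=14: W (go to 12, an L position)
n=15: W (go to 13, an L position)
n=16: W (go to 12, an L position)
n=17: W (go to 13, an L position)
n=18: L (options 16(W), 14(W) are all W)
n=19: L (options 17(W), 15(W) are all W)
n=20: W (go to 18, an L position)
n=21: W (go to 19, an L position)
n=22: W (go to 18, an L position)
n=23: W (go to 19, an L position)
n=24: L (options 22(W), 20(W) are all W)
n=25: L (options 23(W), 21(W) are all W)
n=26: W (go to 24, an L position)
n=27: W (go to 25, an L position)
n=28: W (go to 24, an L position)
n=29: W (go to 25, an L position)
n=30: L (options 28(W), 26(W) are all W)
n=31: L (options 29(W), 27(W) are all W)
n=32: W (go to 30, an L position)
The losing starting values of n are exactly the entries labelled L in this table (12 of them).

0, 1, 6, 7, 12, 13, 18, 19, 24, 25, 30, 31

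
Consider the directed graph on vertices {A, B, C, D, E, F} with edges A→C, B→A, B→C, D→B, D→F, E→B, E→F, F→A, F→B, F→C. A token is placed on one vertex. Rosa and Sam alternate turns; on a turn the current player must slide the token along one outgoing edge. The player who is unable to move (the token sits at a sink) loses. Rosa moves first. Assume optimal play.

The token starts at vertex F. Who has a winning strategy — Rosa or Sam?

Rosa wins.

Work bottom-up. With no move the player to move loses. Otherwise the position is W if at least one move leads to an L position for the opponent, and L if every move leads to a W.
Every edge goes from a vertex to one that appears earlier in the order C, A, B, F, E, D, so processing vertices in that order labels each vertex after all of its successors.
C: no outgoing edge → L
A: W (go to C, an L position)
B: W (go to C, an L position)
F: W (go to C, an L position)
E: L (options F(W), B(W) are all W)
D: L (options F(W), B(W) are all W)
From F Rosa can move to C, reaching an L position.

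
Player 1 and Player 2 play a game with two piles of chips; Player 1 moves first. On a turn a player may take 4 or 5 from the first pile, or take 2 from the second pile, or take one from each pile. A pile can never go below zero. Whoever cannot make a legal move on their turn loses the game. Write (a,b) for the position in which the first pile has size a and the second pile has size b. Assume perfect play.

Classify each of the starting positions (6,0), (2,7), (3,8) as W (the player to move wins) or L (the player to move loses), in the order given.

Label each position W (a win for the player to move) or L (a loss). A position with no legal move is L; any other position is W exactly when some move reaches an L, and L when every move reaches a W.
No move ever increases a pile, so every position that can arise here has a ≤ 6 and b ≤ 8; it is enough to label the cells with 0 ≤ a ≤ 6 and 0 ≤ b ≤ 8.
Every move lowers a or b (never raises either), so fill the grid row by row in increasing a, and left to right within a row: each cell's successors are then already labelled.
      b=0  b=1  b=2  b=3  b=4  b=5  b=6  b=7  b=8
a=0:    L    L    W    W    L    L    W    W    L
a=1:    L    W    W    L    L    W    W    L    L
a=2:    L    W    W    L    W    W    L    L    W
a=3:    L    W    W    L    W    W    L    W    W
a=4:    W    W    L    L    W    W    L    W    W
a=5:    W    W    L    W    W    W    L    W    W
a=6:    W    L    L    W    W    L    W    W    W
Cells with no legal move (terminal, hence L): (0,0), (0,1), (1,0), (2,0), (3,0).
The remaining L cells, each justified by listing all of its moves:
(0,4): →(0,2)(W) only, which is W, so L
(0,5): →(0,3)(W) only, which is W, so L
(0,8): →(0,6)(W) only, which is W, so L
(1,3): →(1,1)(W), (0,2)(W) — all W, so L
(1,4): →(1,2)(W), (0,3)(W) — all W, so L
(1,7): →(1,5)(W), (0,6)(W) — all W, so L
(1,8): →(1,6)(W), (0,7)(W) — all W, so L
(2,3): →(2,1)(W), (1,2)(W) — all W, so L
(2,6): →(2,4)(W), (1,5)(W) — all W, so L
(2,7): →(2,5)(W), (1,6)(W) — all W, so L
(3,3): →(3,1)(W), (2,2)(W) — all W, so L
(3,6): →(3,4)(W), (2,5)(W) — all W, so L
(4,2): →(0,2)(W), (4,0)(W), (3,1)(W) — all W, so L
(4,3): →(0,3)(W), (4,1)(W), (3,2)(W) — all W, so L
(4,6): →(0,6)(W), (4,4)(W), (3,5)(W) — all W, so L
(5,2): →(1,2)(W), (0,2)(W), (5,0)(W), (4,1)(W) — all W, so L
(5,6): →(1,6)(W), (0,6)(W), (5,4)(W), (4,5)(W) — all W, so L
(6,1): →(2,1)(W), (1,1)(W), (5,0)(W) — all W, so L
(6,2): →(2,2)(W), (1,2)(W), (6,0)(W), (5,1)(W) — all W, so L
(6,5): →(2,5)(W), (1,5)(W), (6,3)(W), (5,4)(W) — all W, so L
Every other cell has at least one move into one of the L cells above, so it is W.
(6,0): the move to (2,0) reaches an L cell, so W
(2,7): one of the L cells justified above, so L
(3,8): the move to (3,6) reaches an L cell, so W

(6,0): W, (2,7): L, (3,8): W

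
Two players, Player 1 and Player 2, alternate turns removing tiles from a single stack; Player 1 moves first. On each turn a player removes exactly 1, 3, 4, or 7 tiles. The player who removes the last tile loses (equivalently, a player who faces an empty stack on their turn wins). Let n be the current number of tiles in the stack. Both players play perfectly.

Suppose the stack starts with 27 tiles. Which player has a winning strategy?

Use the standard recursion: the mover wins at a terminal position; elsewhere, the mover wins exactly when some move hands the opponent an L position.
n=0: no move; the opponent has just taken the last tile and therefore loses → W
n=1: the only move is to 0(W), a W ⇒ L
n=2: can move to 1, which is L ⇒ W
n=3: moves to 2(W), 0(W); every one is W ⇒ L
n=4: can move to 3, which is L ⇒ W
n=5: can move to 1, which is L ⇒ W
n=6: can move to 3, which is L ⇒ W
n=7: can move to 3, which is L ⇒ W
n=8: can move to 1, which is L ⇒ W
n=9: moves to 8(W), 6(W), 5(W), 2(W); every one is W ⇒ L
n=10: can move to 9, which is L ⇒ W
n=11: moves to 10(W), 8(W), 7(W), 4(W); every one is W ⇒ L
n=12: can move to 11, which is L ⇒ W
n=13: can move to 9, which is L ⇒ W
n=14: can move to 11, which is L ⇒ W
n=15: can move to 11, which is L ⇒ W
n=16: can move to 9, which is L ⇒ W
n=17: moves to 16(W), 14(W), 13(W), 10(W); every one is W ⇒ L
n=18: can move to 17, which is L ⇒ W
n=19: moves to 18(W), 16(W), 15(W), 12(W); every one is W ⇒ L
n=20: can move to 19, which is L ⇒ W
n=21: can move to 17, which is L ⇒ W
n=22: can move to 19, which is L ⇒ W
n=23: can move to 19, which is L ⇒ W
n=24: can move to 17, which is L ⇒ W
n=25: moves to 24(W), 22(W), 21(W), 18(W); every one is W ⇒ L
n=26: can move to 25, which is L ⇒ W
n=27: moves to 26(W), 24(W), 23(W), 20(W); every one is W ⇒ L
The starting position 27 is L: whatever Player 1 does, the opponent receives a W position.

Player 2 wins.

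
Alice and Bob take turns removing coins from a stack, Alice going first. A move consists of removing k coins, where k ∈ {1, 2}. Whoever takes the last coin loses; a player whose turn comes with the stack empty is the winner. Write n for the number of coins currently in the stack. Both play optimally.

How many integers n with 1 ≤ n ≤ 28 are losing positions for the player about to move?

10

Use the standard recursion: the mover wins at a terminal position; elsewhere, the mover wins exactly when some move hands the opponent an L position.
n=0: no move; the opponent has just taken the last coin and therefore loses → W
n=1: L (sole option 0(W) is W)
n=2: W (go to 1, an L position)
n=3: W (go to 1, an L position)
n=4: L (options 3(W), 2(W) are all W)
n=5: W (go to 4, an L position)
n=6: W (go to 4, an L position)
n=7: L (options 6(W), 5(W) are all W)
n=8: W (go to 7, an L position)
n=9: W (go to 7, an L position)
n=10: L (options 9(W), 8(W) are all W)
n=11: W (go to 10, an L position)
n=12: W (go to 10, an L position)
n=13: L (options 12(W), 11(W) are all W)
n=14: W (go to 13, an L position)
n=15: W (go to 13, an L position)
n=16: L (options 15(W), 14(W) are all W)
n=17: W (go to 16, an L position)
n=18: W (go to 16, an L position)
n=19: L (options 18(W), 17(W) are all W)
n=20: W (go to 19, an L position)
n=21: W (go to 19, an L position)
n=22: L (options 21(W), 20(W) are all W)
n=23: W (go to 22, an L position)
n=24: W (go to 22, an L position)
n=25: L (options 24(W), 23(W) are all W)
n=26: W (go to 25, an L position)
n=27: W (go to 25, an L position)
n=28: L (options 27(W), 26(W) are all W)
L entries with 1 ≤ n ≤ 28 (the range starts at n=1): n = 1, 4, 7, 10, 13, 16, 19, 22, 25, 28; that makes 10.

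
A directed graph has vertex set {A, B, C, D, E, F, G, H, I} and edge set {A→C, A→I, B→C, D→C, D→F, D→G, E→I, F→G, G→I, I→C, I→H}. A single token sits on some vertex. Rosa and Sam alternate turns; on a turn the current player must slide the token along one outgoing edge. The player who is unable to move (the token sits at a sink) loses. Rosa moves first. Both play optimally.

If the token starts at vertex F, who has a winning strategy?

Rosa wins.

Compute win/loss labels from the base case upward. A position with no move is L. Any other position is W if it can reach an L in one move, else L.
Every edge goes from a vertex to one that appears earlier in the order H, C, I, E, G, B, A, F, D, so processing vertices in that order labels each vertex after all of its successors.
H: no outgoing edge → L
C: no outgoing edge → L
I: W (go to C, an L position)
E: L (sole option I(W) is W)
G: L (sole option I(W) is W)
B: W (go to C, an L position)
A: W (go to C, an L position)
F: W (go to G, an L position)
D: W (go to G, an L position)
From F Rosa can move to G, reaching an L position.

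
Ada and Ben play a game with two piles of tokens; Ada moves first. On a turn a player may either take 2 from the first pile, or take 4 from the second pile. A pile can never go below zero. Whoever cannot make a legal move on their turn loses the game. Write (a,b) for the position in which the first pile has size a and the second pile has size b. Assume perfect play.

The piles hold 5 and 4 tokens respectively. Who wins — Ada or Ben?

Ada wins.

Label each position W (a win for the player to move) or L (a loss). A position with no legal move is L; any other position is W exactly when some move reaches an L, and L when every move reaches a W.
No move ever increases a pile, so every position that can arise here has a ≤ 5 and b ≤ 4; it is enough to label the cells with 0 ≤ a ≤ 5 and 0 ≤ b ≤ 4.
Every move lowers a or b (never raises either), so fill the grid row by row in increasing a, and left to right within a row: each cell's successors are then already labelled.
      b=0  b=1  b=2  b=3  b=4
a=0:    L    L    L    L    W
a=1:    L    L    L    L    W
a=2:    W    W    W    W    L
a=3:    W    W    W    W    L
a=4:    L    L    L    L    W
a=5:    L    L    L    L    W
Cells with no legal move (terminal, hence L): (0,0), (0,1), (0,2), (0,3), (1,0), (1,1), (1,2), (1,3).
The remaining L cells, each justified by listing all of its moves:
(2,4): only reaches (0,4)(W), (2,0)(W), all W → L
(3,4): only reaches (1,4)(W), (3,0)(W), all W → L
(4,0): only reaches (2,0)(W), which is W → L
(4,1): only reaches (2,1)(W), which is W → L
(4,2): only reaches (2,2)(W), which is W → L
(4,3): only reaches (2,3)(W), which is W → L
(5,0): only reaches (3,0)(W), which is W → L
(5,1): only reaches (3,1)(W), which is W → L
(5,2): only reaches (3,2)(W), which is W → L
(5,3): only reaches (3,3)(W), which is W → L
Every other cell has at least one move into one of the L cells above, so it is W.
The starting position (5,4) is W: Ada should move to (3,4), handing over an L position.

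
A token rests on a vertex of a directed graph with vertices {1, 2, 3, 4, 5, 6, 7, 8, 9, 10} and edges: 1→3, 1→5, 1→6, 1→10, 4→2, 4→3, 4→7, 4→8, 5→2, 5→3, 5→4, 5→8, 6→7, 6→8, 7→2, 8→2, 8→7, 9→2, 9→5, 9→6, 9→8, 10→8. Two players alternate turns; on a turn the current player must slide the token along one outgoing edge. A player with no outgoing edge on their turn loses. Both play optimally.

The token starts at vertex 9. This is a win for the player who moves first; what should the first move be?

Work bottom-up. With no move the player to move loses. Otherwise the position is W if at least one move leads to an L position for the opponent, and L if every move leads to a W.
Every edge goes from a vertex to one that appears earlier in the order 3, 2, 7, 8, 10, 4, 6, 5, 1, 9, so processing vertices in that order labels each vertex after all of its successors.
3: no outgoing edge → L
2: no outgoing edge → L
7: →2(L), so W
8: →2(L), so W
10: →8(W) only, which is W, so L
4: →2(L), so W
6: →8(W), 7(W) — all W, so L
5: →2(L), so W
1: →6(L), so W
9: →6(L), so W
From 9, the L positions reachable in one move are: 6, 2. Any move reaching one of these is winning.

Move to 6.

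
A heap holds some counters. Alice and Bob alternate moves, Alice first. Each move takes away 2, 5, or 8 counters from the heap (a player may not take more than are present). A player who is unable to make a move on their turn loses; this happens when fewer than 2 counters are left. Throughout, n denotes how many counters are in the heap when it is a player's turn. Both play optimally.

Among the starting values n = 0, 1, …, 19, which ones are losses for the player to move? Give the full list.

0, 1, 4, 7, 10, 11, 14, 17

Label each position W (a win for the player to move) or L (a loss). A position with no legal move is L; any other position is W exactly when some move reaches an L, and L when every move reaches a W.
n=0: no move → L
n=1: no move → L
n=2: reaches L-position 0 → W
n=3: reaches L-position 1 → W
n=4: only reaches 2(W), which is W → L
n=5: reaches L-position 0 → W
n=6: reaches L-position 4 → W
n=7: only reaches 5(W), 2(W), all W → L
n=8: reaches L-position 0 → W
n=9: reaches L-position 7 → W
n=10: only reaches 8(W), 5(W), 2(W), all W → L
n=11: only reaches 9(W), 6(W), 3(W), all W → L
n=12: reaches L-position 10 → W
n=13: reaches L-position 11 → W
n=14: only reaches 12(W), 9(W), 6(W), all W → L
n=15: reaches L-position 10 → W
n=16: reaches L-position 14 → W
n=17: only reaches 15(W), 12(W), 9(W), all W → L
n=18: reaches L-position 10 → W
n=19: reaches L-position 17 → W
The losing starting values of n are exactly the entries labelled L in this table (8 of them).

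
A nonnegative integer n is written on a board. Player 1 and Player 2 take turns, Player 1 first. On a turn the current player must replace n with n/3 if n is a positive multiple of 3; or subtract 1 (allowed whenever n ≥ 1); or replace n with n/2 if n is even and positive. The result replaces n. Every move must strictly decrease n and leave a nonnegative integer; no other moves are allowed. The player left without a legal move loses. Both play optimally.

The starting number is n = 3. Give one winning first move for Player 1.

Work bottom-up. With no move the player to move loses. Otherwise the position is W if at least one move leads to an L position for the opponent, and L if every move leads to a W.
n=0: no move → L
n=1: can move to 0, which is L ⇒ W
n=2: the only move is to 1(W), a W ⇒ L
n=3: can move to 2, which is L ⇒ W
From 3, the L positions reachable in one move are: 2.

Move to 2.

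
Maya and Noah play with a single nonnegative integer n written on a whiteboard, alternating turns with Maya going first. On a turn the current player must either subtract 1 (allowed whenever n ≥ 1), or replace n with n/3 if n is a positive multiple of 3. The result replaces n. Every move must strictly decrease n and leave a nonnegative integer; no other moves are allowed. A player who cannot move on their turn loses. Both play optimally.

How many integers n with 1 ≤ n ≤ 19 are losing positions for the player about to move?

Positions with no move are L. A position that does have a move is losing for the player to move precisely when every available move leads to a winning position for the opponent. Fill in the labels:
n=0: no move → L
n=1: W (go to 0, an L position)
n=2: L (sole option 1(W) is W)
n=3: W (go to 2, an L position)
n=4: L (sole option 3(W) is W)
n=5: W (go to 4, an L position)
n=6: W (go to 2, an L position)
n=7: L (sole option 6(W) is W)
n=8: W (go to 7, an L position)
n=9: L (options 3(W), 8(W) are all W)
n=10: W (go to 9, an L position)
n=11: L (sole option 10(W) is W)
n=12: W (go to 4, an L position)
n=13: L (sole option 12(W) is W)
n=14: W (go to 13, an L position)
n=15: L (options 5(W), 14(W) are all W)
n=16: W (go to 15, an L position)
n=17: L (sole option 16(W) is W)
n=18: W (go to 17, an L position)
n=19: L (sole option 18(W) is W)
L entries with 1 ≤ n ≤ 19 (n=0 is outside the asked range and is not counted): n = 2, 4, 7, 9, 11, 13, 15, 17, 19; that makes 9.

9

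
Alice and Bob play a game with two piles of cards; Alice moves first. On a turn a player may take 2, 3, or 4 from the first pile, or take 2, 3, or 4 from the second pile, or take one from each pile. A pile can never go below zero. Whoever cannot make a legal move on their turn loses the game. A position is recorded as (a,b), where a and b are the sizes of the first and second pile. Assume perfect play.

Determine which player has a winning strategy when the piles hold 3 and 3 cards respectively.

Alice wins.

Label each position W (a win for the player to move) or L (a loss). A position with no legal move is L; any other position is W exactly when some move reaches an L, and L when every move reaches a W.
No move ever increases a pile, so every position that can arise here has a ≤ 3 and b ≤ 3; it is enough to label the cells with 0 ≤ a ≤ 3 and 0 ≤ b ≤ 3.
Every move lowers a or b (never raises either), so fill the grid row by row in increasing a, and left to right within a row: each cell's successors are then already labelled.
      b=0  b=1  b=2  b=3
a=0:    L    L    W    W
a=1:    L    W    W    W
a=2:    W    W    L    L
a=3:    W    W    L    W
Cells with no legal move (terminal, hence L): (0,0), (0,1), (1,0).
The remaining L cells, each justified by listing all of its moves:
(2,2): L (options (0,2)(W), (2,0)(W), (1,1)(W) are all W)
(2,3): L (options (0,3)(W), (2,1)(W), (2,0)(W), (1,2)(W) are all W)
(3,2): L (options (1,2)(W), (0,2)(W), (3,0)(W), (2,1)(W) are all W)
Every other cell has at least one move into one of the L cells above, so it is W.
From (3,3) Alice can move to (2,2), reaching an L position.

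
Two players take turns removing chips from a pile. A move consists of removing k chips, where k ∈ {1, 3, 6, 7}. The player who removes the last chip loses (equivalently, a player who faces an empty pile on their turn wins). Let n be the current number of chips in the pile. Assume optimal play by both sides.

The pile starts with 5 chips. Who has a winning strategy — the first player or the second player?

The second player wins.

Classify positions by backward induction: terminal positions (no move available) are W. From any other position, the mover wins iff some move reaches an L.
n=0: no move; the opponent has just taken the last chip and therefore loses → W
n=1: L (sole option 0(W) is W)
n=2: W (go to 1, an L position)
n=3: L (options 2(W), 0(W) are all W)
n=4: W (go to 3, an L position)
n=5: L (options 4(W), 2(W) are all W)
Every move from 5 reaches a W position, so the mover loses.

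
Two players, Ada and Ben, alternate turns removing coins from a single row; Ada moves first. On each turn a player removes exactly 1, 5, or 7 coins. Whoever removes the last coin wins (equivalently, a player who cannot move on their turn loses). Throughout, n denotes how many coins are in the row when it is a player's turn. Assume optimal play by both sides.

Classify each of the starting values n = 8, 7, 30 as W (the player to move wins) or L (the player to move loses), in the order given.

8: L, 7: W, 30: L

Label each position W (a win for the player to move) or L (a loss). A position with no legal move is L; any other position is W exactly when some move reaches an L, and L when every move reaches a W.
n=0: no move → L
n=1: reaches L-position 0 → W
n=2: only reaches 1(W), which is W → L
n=3: reaches L-position 2 → W
n=4: only reaches 3(W), which is W → L
n=5: reaches L-position 4 → W
n=6: only reaches 5(W), 1(W), all W → L
n=7: reaches L-position 6 → W
n=8: only reaches 7(W), 3(W), 1(W), all W → L
n=9: reaches L-position 8 → W
n=10: only reaches 9(W), 5(W), 3(W), all W → L
n=11: reaches L-position 10 → W
n=12: only reaches 11(W), 7(W), 5(W), all W → L
n=13: reaches L-position 12 → W
n=14: only reaches 13(W), 9(W), 7(W), all W → L
n=15: reaches L-position 14 → W
n=16: only reaches 15(W), 11(W), 9(W), all W → L
n=17: reaches L-position 16 → W
n=18: only reaches 17(W), 13(W), 11(W), all W → L
n=19: reaches L-position 18 → W
n=20: only reaches 19(W), 15(W), 13(W), all W → L
n=21: reaches L-position 20 → W
n=22: only reaches 21(W), 17(W), 15(W), all W → L
n=23: reaches L-position 22 → W
n=24: only reaches 23(W), 19(W), 17(W), all W → L
n=25: reaches L-position 24 → W
n=26: only reaches 25(W), 21(W), 19(W), all W → L
n=27: reaches L-position 26 → W
n=28: only reaches 27(W), 23(W), 21(W), all W → L
n=29: reaches L-position 28 → W
n=30: only reaches 29(W), 25(W), 23(W), all W → L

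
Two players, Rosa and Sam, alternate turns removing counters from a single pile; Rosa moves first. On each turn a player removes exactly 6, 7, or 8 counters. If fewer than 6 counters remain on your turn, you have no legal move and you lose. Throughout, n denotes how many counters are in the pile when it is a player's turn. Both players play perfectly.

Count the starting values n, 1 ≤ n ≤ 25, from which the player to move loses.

11

Classify positions by backward induction: terminal positions (no move available) are L. From any other position, the mover wins iff some move reaches an L.
n=0: no move → L
n=1: no move → L
n=2: no move → L
n=3: no move → L
n=4: no move → L
n=5: no move → L
n=6: W (go to 0, an L position)
n=7: W (go to 1, an L position)
n=8: W (go to 2, an L position)
n=9: W (go to 3, an L position)
n=10: W (go to 4, an L position)
n=11: W (go to 5, an L position)
n=12: W (go to 5, an L position)
n=13: W (go to 5, an L position)
n=14: L (options 8(W), 7(W), 6(W) are all W)
n=15: L (options 9(W), 8(W), 7(W) are all W)
n=16: L (options 10(W), 9(W), 8(W) are all W)
n=17: L (options 11(W), 10(W), 9(W) are all W)
n=18: L (options 12(W), 11(W), 10(W) are all W)
n=19: L (options 13(W), 12(W), 11(W) are all W)
n=20: W (go to 14, an L position)
n=21: W (go to 15, an L position)
n=22: W (go to 16, an L position)
n=23: W (go to 17, an L position)
n=24: W (go to 18, an L position)
n=25: W (go to 19, an L position)
L entries with 1 ≤ n ≤ 25 (n=0 is outside the asked range and is not counted): n = 1, 2, 3, 4, 5, 14, 15, 16, 17, 18, 19; that makes 11.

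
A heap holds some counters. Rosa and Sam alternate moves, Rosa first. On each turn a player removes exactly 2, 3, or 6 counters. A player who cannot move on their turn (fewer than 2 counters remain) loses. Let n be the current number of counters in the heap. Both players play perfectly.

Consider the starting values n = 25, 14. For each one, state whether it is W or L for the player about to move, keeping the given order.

25: W, 14: L

Compute win/loss labels from the base case upward. A position with no move is L. Any other position is W if it can reach an L in one move, else L.
n=0: no move → L
n=1: no move → L
n=2: W (go to 0, an L position)
n=3: W (go to 1, an L position)
n=4: W (go to 1, an L position)
n=5: L (options 3(W), 2(W) are all W)
n=6: W (go to 0, an L position)
n=7: W (go to 5, an L position)
n=8: W (go to 5, an L position)
n=9: L (options 7(W), 6(W), 3(W) are all W)
n=10: L (options 8(W), 7(W), 4(W) are all W)
n=11: W (go to 9, an L position)
n=12: W (go to 10, an L position)
n=13: W (go to 10, an L position)
n=14: L (options 12(W), 11(W), 8(W) are all W)
n=15: W (go to 9, an L position)
n=16: W (go to 14, an L position)
n=17: W (go to 14, an L position)
n=18: L (options 16(W), 15(W), 12(W) are all W)
n=19: L (options 17(W), 16(W), 13(W) are all W)
n=20: W (go to 18, an L position)
n=21: W (go to 19, an L position)
n=22: W (go to 19, an L position)
n=23: L (options 21(W), 20(W), 17(W) are all W)
n=24: W (go to 18, an L position)
n=25: W (go to 23, an L position)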